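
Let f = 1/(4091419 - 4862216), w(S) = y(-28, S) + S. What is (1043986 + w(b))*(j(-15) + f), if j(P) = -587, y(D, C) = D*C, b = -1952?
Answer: -496205988549600/770797 ≈ -6.4376e+8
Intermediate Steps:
y(D, C) = C*D
w(S) = -27*S (w(S) = S*(-28) + S = -28*S + S = -27*S)
f = -1/770797 (f = 1/(-770797) = -1/770797 ≈ -1.2974e-6)
(1043986 + w(b))*(j(-15) + f) = (1043986 - 27*(-1952))*(-587 - 1/770797) = (1043986 + 52704)*(-452457840/770797) = 1096690*(-452457840/770797) = -496205988549600/770797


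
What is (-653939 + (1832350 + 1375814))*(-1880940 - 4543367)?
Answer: -16409125547075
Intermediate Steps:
(-653939 + (1832350 + 1375814))*(-1880940 - 4543367) = (-653939 + 3208164)*(-6424307) = 2554225*(-6424307) = -16409125547075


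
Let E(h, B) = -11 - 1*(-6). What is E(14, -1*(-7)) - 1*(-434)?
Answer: 429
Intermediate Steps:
E(h, B) = -5 (E(h, B) = -11 + 6 = -5)
E(14, -1*(-7)) - 1*(-434) = -5 - 1*(-434) = -5 + 434 = 429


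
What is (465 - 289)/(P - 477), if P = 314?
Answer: -176/163 ≈ -1.0798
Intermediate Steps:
(465 - 289)/(P - 477) = (465 - 289)/(314 - 477) = 176/(-163) = 176*(-1/163) = -176/163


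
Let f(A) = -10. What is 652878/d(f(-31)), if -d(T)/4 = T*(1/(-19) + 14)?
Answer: 6202341/5300 ≈ 1170.3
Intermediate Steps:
d(T) = -1060*T/19 (d(T) = -4*T*(1/(-19) + 14) = -4*T*(-1/19 + 14) = -4*T*265/19 = -1060*T/19)
652878/d(f(-31)) = 652878/((-1060/19*(-10))) = 652878/(10600/19) = 652878*(19/10600) = 6202341/5300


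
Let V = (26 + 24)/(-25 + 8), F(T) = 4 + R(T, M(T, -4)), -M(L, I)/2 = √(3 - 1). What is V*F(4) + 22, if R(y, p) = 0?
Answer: 174/17 ≈ 10.235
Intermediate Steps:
M(L, I) = -2*√2 (M(L, I) = -2*√(3 - 1) = -2*√2)
F(T) = 4 (F(T) = 4 + 0 = 4)
V = -50/17 (V = 50/(-17) = 50*(-1/17) = -50/17 ≈ -2.9412)
V*F(4) + 22 = -50/17*4 + 22 = -200/17 + 22 = 174/17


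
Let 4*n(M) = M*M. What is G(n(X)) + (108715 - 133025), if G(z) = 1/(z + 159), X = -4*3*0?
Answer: -3865289/159 ≈ -24310.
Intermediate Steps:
X = 0 (X = -12*0 = 0)
n(M) = M**2/4 (n(M) = (M*M)/4 = M**2/4)
G(z) = 1/(159 + z)
G(n(X)) + (108715 - 133025) = 1/(159 + (1/4)*0**2) + (108715 - 133025) = 1/(159 + (1/4)*0) - 24310 = 1/(159 + 0) - 24310 = 1/159 - 24310 = -3865289/159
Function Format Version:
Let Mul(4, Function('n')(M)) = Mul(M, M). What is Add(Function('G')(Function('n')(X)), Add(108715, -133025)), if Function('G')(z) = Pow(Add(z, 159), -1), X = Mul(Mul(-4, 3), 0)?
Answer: Rational(-3865289, 159) ≈ -24310.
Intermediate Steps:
X = 0 (X = Mul(-12, 0) = 0)
Function('n')(M) = Mul(Rational(1, 4), Pow(M, 2)) (Function('n')(M) = Mul(Rational(1, 4), Mul(M, M)) = Mul(Rational(1, 4), Pow(M, 2)))
Function('G')(z) = Pow(Add(159, z), -1)
Add(Function('G')(Function('n')(X)), Add(108715, -133025)) = Add(Pow(Add(159, Mul(Rational(1, 4), Pow(0, 2))), -1), Add(108715, -133025)) = Add(Pow(Add(159, Mul(Rational(1, 4), 0)), -1), -24310) = Add(Pow(Add(159, 0), -1), -24310) = Add(Pow(159, -1), -24310) = Add(Rational(1, 159), -24310) = Rational(-3865289, 159)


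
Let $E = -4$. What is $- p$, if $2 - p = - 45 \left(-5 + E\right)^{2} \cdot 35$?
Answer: $-127577$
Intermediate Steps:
$p = 127577$ ($p = 2 - - 45 \left(-5 - 4\right)^{2} \cdot 35 = 2 - - 45 \left(-9\right)^{2} \cdot 35 = 2 - \left(-45\right) 81 \cdot 35 = 2 - \left(-3645\right) 35 = 2 - -127575 = 2 + 127575 = 127577$)
$- p = \left(-1\right) 127577 = -127577$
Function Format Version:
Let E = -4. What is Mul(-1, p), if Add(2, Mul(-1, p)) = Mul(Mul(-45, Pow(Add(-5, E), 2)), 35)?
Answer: -127577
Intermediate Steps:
p = 127577 (p = Add(2, Mul(-1, Mul(Mul(-45, Pow(Add(-5, -4), 2)), 35))) = Add(2, Mul(-1, Mul(Mul(-45, Pow(-9, 2)), 35))) = Add(2, Mul(-1, Mul(Mul(-45, 81), 35))) = Add(2, Mul(-1, Mul(-3645, 35))) = Add(2, Mul(-1, -127575)) = Add(2, 127575) = 127577)
Mul(-1, p) = Mul(-1, 127577) = -127577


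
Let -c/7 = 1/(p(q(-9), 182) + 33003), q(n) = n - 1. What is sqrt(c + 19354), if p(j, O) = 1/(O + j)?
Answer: sqrt(12727366125692262)/810931 ≈ 139.12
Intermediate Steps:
q(n) = -1 + n
c = -172/810931 (c = -7/(1/(182 + (-1 - 9)) + 33003) = -7/(1/(182 - 10) + 33003) = -7/(1/172 + 33003) = -7/5676517/172 = -7*172/5676517 = -172/810931 ≈ -0.00021210)
sqrt(c + 19354) = sqrt(-172/810931 + 19354) = sqrt(15694758402/810931) = sqrt(12727366125692262)/810931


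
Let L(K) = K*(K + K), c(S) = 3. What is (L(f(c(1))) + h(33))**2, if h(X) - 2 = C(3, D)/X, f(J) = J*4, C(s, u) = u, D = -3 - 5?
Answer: 91431844/1089 ≈ 83960.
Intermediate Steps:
D = -8
f(J) = 4*J
h(X) = 2 - 8/X
L(K) = 2*K**2 (L(K) = K*(2*K) = 2*K**2)
(L(f(c(1))) + h(33))**2 = (2*(4*3)**2 + (2 - 8/33))**2 = (2*12**2 + (2 - 8*1/33))**2 = (2*144 + (2 - 8/33))**2 = (288 + 58/33)**2 = (9562/33)**2 = 91431844/1089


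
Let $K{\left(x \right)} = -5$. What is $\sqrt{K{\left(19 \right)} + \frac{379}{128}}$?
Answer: $\frac{3 i \sqrt{58}}{16} \approx 1.428 i$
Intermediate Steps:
$\sqrt{K{\left(19 \right)} + \frac{379}{128}} = \sqrt{-5 + \frac{379}{128}} = \sqrt{- \frac{261}{128}} = \frac{3 i \sqrt{58}}{16}$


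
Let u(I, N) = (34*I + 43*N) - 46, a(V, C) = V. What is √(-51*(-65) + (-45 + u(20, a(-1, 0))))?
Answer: 3*√429 ≈ 62.137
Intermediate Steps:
u(I, N) = -46 + 34*I + 43*N
√(-51*(-65) + (-45 + u(20, a(-1, 0)))) = √(-51*(-65) + (-45 + (-46 + 34*20 + 43*(-1)))) = √(3315 + (-45 + (-46 + 680 - 43))) = √(3315 + (-45 + 591)) = √(3315 + 546) = √3861 = 3*√429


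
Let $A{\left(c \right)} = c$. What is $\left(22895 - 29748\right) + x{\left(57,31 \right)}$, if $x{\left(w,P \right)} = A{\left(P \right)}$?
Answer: $-6822$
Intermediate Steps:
$x{\left(w,P \right)} = P$
$\left(22895 - 29748\right) + x{\left(57,31 \right)} = \left(22895 - 29748\right) + 31 = -6853 + 31 = -6822$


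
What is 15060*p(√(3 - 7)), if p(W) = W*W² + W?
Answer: -90360*I ≈ -90360.0*I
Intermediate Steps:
p(W) = W + W³ (p(W) = W³ + W = W + W³)
15060*p(√(3 - 7)) = 15060*(√(3 - 7) + (√(3 - 7))³) = 15060*(√(-4) + (√(-4))³) = 15060*(2*I + (2*I)³) = 15060*(2*I - 8*I) = 15060*(-6*I) = -90360*I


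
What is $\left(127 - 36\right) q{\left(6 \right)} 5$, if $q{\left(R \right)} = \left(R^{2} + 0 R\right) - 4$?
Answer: $14560$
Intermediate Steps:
$q{\left(R \right)} = -4 + R^{2}$ ($q{\left(R \right)} = \left(R^{2} + 0\right) - 4 = R^{2} - 4 = -4 + R^{2}$)
$\left(127 - 36\right) q{\left(6 \right)} 5 = \left(127 - 36\right) \left(-4 + 6^{2}\right) 5 = 91 \left(-4 + 36\right) 5 = 91 \cdot 32 \cdot 5 = 91 \cdot 160 = 14560$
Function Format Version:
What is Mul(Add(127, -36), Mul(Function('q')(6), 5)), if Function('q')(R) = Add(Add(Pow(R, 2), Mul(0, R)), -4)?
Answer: 14560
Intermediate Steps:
Function('q')(R) = Add(-4, Pow(R, 2)) (Function('q')(R) = Add(Add(Pow(R, 2), 0), -4) = Add(Pow(R, 2), -4) = Add(-4, Pow(R, 2)))
Mul(Add(127, -36), Mul(Function('q')(6), 5)) = Mul(Add(127, -36), Mul(Add(-4, Pow(6, 2)), 5)) = Mul(91, Mul(Add(-4, 36), 5)) = Mul(91, Mul(32, 5)) = Mul(91, 160) = 14560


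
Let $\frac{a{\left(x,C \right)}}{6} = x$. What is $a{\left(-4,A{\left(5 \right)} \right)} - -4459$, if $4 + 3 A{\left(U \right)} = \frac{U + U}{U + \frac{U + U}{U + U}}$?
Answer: $4435$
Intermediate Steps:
$A{\left(U \right)} = - \frac{4}{3} + \frac{2 U}{3 \left(1 + U\right)}$ ($A{\left(U \right)} = - \frac{4}{3} + \frac{\left(U + U\right) \frac{1}{U + \frac{U + U}{U + U}}}{3} = - \frac{4}{3} + \frac{2 U \frac{1}{U + \frac{2 U}{2 U}}}{3} = - \frac{4}{3} + \frac{2 U \frac{1}{U + 2 U \frac{1}{2 U}}}{3} = - \frac{4}{3} + \frac{2 U \frac{1}{U + 1}}{3} = - \frac{4}{3} + \frac{2 U \frac{1}{1 + U}}{3} = - \frac{4}{3} + \frac{2 U}{3 \left(1 + U\right)}$)
$a{\left(x,C \right)} = 6 x$
$a{\left(-4,A{\left(5 \right)} \right)} - -4459 = 6 \left(-4\right) - -4459 = -24 + 4459 = 4435$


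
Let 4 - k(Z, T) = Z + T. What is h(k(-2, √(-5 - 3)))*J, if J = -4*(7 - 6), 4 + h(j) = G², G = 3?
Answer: -20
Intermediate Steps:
k(Z, T) = 4 - T - Z (k(Z, T) = 4 - (Z + T) = 4 - (T + Z) = 4 + (-T - Z) = 4 - T - Z)
h(j) = 5 (h(j) = -4 + 3² = -4 + 9 = 5)
J = -4 (J = -4*1 = -4)
h(k(-2, √(-5 - 3)))*J = 5*(-4) = -20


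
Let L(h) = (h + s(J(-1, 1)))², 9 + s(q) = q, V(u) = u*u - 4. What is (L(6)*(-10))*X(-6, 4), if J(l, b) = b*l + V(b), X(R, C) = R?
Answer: 2940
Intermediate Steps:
V(u) = -4 + u² (V(u) = u² - 4 = -4 + u²)
J(l, b) = -4 + b² + b*l (J(l, b) = b*l + (-4 + b²) = -4 + b² + b*l)
s(q) = -9 + q
L(h) = (-13 + h)² (L(h) = (h + (-9 + (-4 + 1² + 1*(-1))))² = (h + (-9 + (-4 + 1 - 1)))² = (h + (-9 - 4))² = (h - 13)² = (-13 + h)²)
(L(6)*(-10))*X(-6, 4) = ((-13 + 6)²*(-10))*(-6) = ((-7)²*(-10))*(-6) = (49*(-10))*(-6) = -490*(-6) = 2940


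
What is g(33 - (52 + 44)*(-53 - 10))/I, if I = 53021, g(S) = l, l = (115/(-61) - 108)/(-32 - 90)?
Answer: 6703/394582282 ≈ 1.6988e-5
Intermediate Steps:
l = 6703/7442 (l = (115*(-1/61) - 108)/(-122) = (-115/61 - 108)*(-1/122) = -6703/61*(-1/122) = 6703/7442 ≈ 0.90070)
g(S) = 6703/7442
g(33 - (52 + 44)*(-53 - 10))/I = (6703/7442)/53021 = (6703/7442)*(1/53021) = 6703/394582282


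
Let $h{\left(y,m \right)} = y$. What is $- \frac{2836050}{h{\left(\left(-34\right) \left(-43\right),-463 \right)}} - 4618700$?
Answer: $- \frac{3377687725}{731} \approx -4.6206 \cdot 10^{6}$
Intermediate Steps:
$- \frac{2836050}{h{\left(\left(-34\right) \left(-43\right),-463 \right)}} - 4618700 = - \frac{2836050}{\left(-34\right) \left(-43\right)} - 4618700 = - \frac{2836050}{1462} - 4618700 = \left(-2836050\right) \frac{1}{1462} - 4618700 = - \frac{1418025}{731} - 4618700 = - \frac{3377687725}{731}$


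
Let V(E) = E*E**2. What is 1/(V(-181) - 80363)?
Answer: -1/6010104 ≈ -1.6639e-7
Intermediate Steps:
V(E) = E**3
1/(V(-181) - 80363) = 1/((-181)**3 - 80363) = 1/(-5929741 - 80363) = 1/(-6010104) = -1/6010104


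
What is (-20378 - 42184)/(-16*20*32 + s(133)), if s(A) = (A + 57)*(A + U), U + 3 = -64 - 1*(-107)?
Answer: -31281/11315 ≈ -2.7646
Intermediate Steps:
U = 40 (U = -3 + (-64 - 1*(-107)) = -3 + (-64 + 107) = -3 + 43 = 40)
s(A) = (40 + A)*(57 + A) (s(A) = (A + 57)*(A + 40) = (57 + A)*(40 + A) = (40 + A)*(57 + A))
(-20378 - 42184)/(-16*20*32 + s(133)) = (-20378 - 42184)/(-16*20*32 + (2280 + 133² + 97*133)) = -62562/(-320*32 + (2280 + 17689 + 12901)) = -62562/(-10240 + 32870) = -62562/22630 = -62562*1/22630 = -31281/11315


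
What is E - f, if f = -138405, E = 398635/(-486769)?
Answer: 67370864810/486769 ≈ 1.3840e+5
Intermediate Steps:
E = -398635/486769 (E = 398635*(-1/486769) = -398635/486769 ≈ -0.81894)
E - f = -398635/486769 - 1*(-138405) = -398635/486769 + 138405 = 67370864810/486769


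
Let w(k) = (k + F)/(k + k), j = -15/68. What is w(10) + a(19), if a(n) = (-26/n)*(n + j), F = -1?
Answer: -163103/6460 ≈ -25.248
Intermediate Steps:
j = -15/68 (j = -15*1/68 = -15/68 ≈ -0.22059)
w(k) = (-1 + k)/(2*k) (w(k) = (k - 1)/(k + k) = (-1 + k)/((2*k)) = (-1 + k)*(1/(2*k)) = (-1 + k)/(2*k))
a(n) = -26*(-15/68 + n)/n (a(n) = (-26/n)*(n - 15/68) = (-26/n)*(-15/68 + n) = -26*(-15/68 + n)/n)
w(10) + a(19) = (½)*(-1 + 10)/10 + (-26 + (195/34)/19) = (½)*(⅒)*9 + (-26 + (195/34)*(1/19)) = 9/20 + (-26 + 195/646) = 9/20 - 16601/646 = -163103/6460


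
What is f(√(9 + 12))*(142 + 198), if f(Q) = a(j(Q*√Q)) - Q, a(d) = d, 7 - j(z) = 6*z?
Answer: 2380 - 2040*21^(¾) - 340*√21 ≈ -19190.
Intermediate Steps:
j(z) = 7 - 6*z
f(Q) = 7 - Q - 6*Q^(3/2) (f(Q) = (7 - 6*Q*√Q) - Q = (7 - 6*Q^(3/2)) - Q = 7 - Q - 6*Q^(3/2))
f(√(9 + 12))*(142 + 198) = (7 - √(9 + 12) - 6*(9 + 12)^(¾))*(142 + 198) = (7 - √21 - 6*21^(¾))*340 = 2380 - 2040*21^(¾) - 340*√21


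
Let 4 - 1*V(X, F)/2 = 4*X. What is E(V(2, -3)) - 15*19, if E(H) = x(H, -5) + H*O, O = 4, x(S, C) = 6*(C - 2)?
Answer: -359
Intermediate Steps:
x(S, C) = -12 + 6*C (x(S, C) = 6*(-2 + C) = -12 + 6*C)
V(X, F) = 8 - 8*X
E(H) = -42 + 4*H (E(H) = (-12 + 6*(-5)) + H*4 = (-12 - 30) + 4*H = -42 + 4*H)
E(V(2, -3)) - 15*19 = (-42 + 4*(8 - 8*2)) - 15*19 = (-42 + 4*(8 - 16)) - 285 = (-42 + 4*(-8)) - 285 = (-42 - 32) - 285 = -74 - 285 = -359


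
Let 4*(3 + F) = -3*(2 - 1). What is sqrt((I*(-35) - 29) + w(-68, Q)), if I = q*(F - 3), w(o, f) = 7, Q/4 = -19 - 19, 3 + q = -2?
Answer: I*sqrt(4813)/2 ≈ 34.688*I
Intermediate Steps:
q = -5 (q = -3 - 2 = -5)
F = -15/4 (F = -3 + (-3*(2 - 1))/4 = -3 + (-3*1)/4 = -3 + (1/4)*(-3) = -3 - 3/4 = -15/4 ≈ -3.7500)
Q = -152 (Q = 4*(-19 - 19) = 4*(-38) = -152)
I = 135/4 (I = -5*(-15/4 - 3) = -5*(-27/4) = 135/4 ≈ 33.750)
sqrt((I*(-35) - 29) + w(-68, Q)) = sqrt(((135/4)*(-35) - 29) + 7) = sqrt((-4725/4 - 29) + 7) = sqrt(-4841/4 + 7) = sqrt(-4813/4) = I*sqrt(4813)/2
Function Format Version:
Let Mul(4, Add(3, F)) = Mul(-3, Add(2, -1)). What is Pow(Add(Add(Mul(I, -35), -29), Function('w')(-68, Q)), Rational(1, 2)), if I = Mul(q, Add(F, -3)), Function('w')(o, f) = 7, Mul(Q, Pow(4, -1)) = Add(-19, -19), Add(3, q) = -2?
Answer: Mul(Rational(1, 2), I, Pow(4813, Rational(1, 2))) ≈ Mul(34.688, I)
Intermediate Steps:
q = -5 (q = Add(-3, -2) = -5)
F = Rational(-15, 4) (F = Add(-3, Mul(Rational(1, 4), Mul(-3, Add(2, -1)))) = Add(-3, Mul(Rational(1, 4), Mul(-3, 1))) = Add(-3, Mul(Rational(1, 4), -3)) = Add(-3, Rational(-3, 4)) = Rational(-15, 4) ≈ -3.7500)
Q = -152 (Q = Mul(4, Add(-19, -19)) = Mul(4, -38) = -152)
I = Rational(135, 4) (I = Mul(-5, Add(Rational(-15, 4), -3)) = Mul(-5, Rational(-27, 4)) = Rational(135, 4) ≈ 33.750)
Pow(Add(Add(Mul(I, -35), -29), Function('w')(-68, Q)), Rational(1, 2)) = Pow(Add(Add(Mul(Rational(135, 4), -35), -29), 7), Rational(1, 2)) = Pow(Add(Add(Rational(-4725, 4), -29), 7), Rational(1, 2)) = Pow(Add(Rational(-4841, 4), 7), Rational(1, 2)) = Pow(Rational(-4813, 4), Rational(1, 2)) = Mul(Rational(1, 2), I, Pow(4813, Rational(1, 2)))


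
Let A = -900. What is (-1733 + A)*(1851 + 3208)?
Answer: -13320347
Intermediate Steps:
(-1733 + A)*(1851 + 3208) = (-1733 - 900)*(1851 + 3208) = -2633*5059 = -13320347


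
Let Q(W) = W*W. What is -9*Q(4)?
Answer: -144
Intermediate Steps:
Q(W) = W²
-9*Q(4) = -9*4² = -9*16 = -144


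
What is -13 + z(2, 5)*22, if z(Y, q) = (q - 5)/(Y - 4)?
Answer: -13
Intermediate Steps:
z(Y, q) = (-5 + q)/(-4 + Y)
-13 + z(2, 5)*22 = -13 + ((-5 + 5)/(-4 + 2))*22 = -13 + (0/(-2))*22 = -13 - 1/2*0*22 = -13 + 0*22 = -13 + 0 = -13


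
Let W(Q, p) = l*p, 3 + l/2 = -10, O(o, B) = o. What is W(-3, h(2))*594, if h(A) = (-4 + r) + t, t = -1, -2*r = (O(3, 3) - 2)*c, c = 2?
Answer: 92664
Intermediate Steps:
l = -26 (l = -6 + 2*(-10) = -6 - 20 = -26)
r = -1 (r = -(3 - 2)*2/2 = -2/2 = -½*2 = -1)
h(A) = -6 (h(A) = (-4 - 1) - 1 = -5 - 1 = -6)
W(Q, p) = -26*p
W(-3, h(2))*594 = -26*(-6)*594 = 156*594 = 92664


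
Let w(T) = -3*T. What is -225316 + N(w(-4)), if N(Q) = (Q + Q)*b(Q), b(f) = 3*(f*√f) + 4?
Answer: -225220 + 1728*√3 ≈ -2.2223e+5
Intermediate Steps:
b(f) = 4 + 3*f^(3/2) (b(f) = 3*f^(3/2) + 4 = 4 + 3*f^(3/2))
N(Q) = 2*Q*(4 + 3*Q^(3/2)) (N(Q) = (Q + Q)*(4 + 3*Q^(3/2)) = (2*Q)*(4 + 3*Q^(3/2)) = 2*Q*(4 + 3*Q^(3/2)))
-225316 + N(w(-4)) = -225316 + (6*(-3*(-4))^(5/2) + 8*(-3*(-4))) = -225316 + (6*12^(5/2) + 8*12) = -225316 + (6*(288*√3) + 96) = -225316 + (1728*√3 + 96) = -225316 + (96 + 1728*√3) = -225220 + 1728*√3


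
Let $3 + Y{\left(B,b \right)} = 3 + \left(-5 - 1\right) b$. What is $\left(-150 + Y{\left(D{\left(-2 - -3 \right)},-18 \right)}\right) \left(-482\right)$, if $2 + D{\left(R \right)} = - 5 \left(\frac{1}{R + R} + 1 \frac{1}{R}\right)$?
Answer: $20244$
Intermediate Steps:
$D{\left(R \right)} = -2 - \frac{15}{2 R}$ ($D{\left(R \right)} = -2 - 5 \left(\frac{1}{R + R} + 1 \frac{1}{R}\right) = -2 - 5 \left(\frac{1}{2 R} + \frac{1}{R}\right) = -2 - 5 \frac{3}{2 R} = -2 - \frac{15}{2 R}$)
$Y{\left(B,b \right)} = - 6 b$ ($Y{\left(B,b \right)} = -3 + \left(3 + \left(-5 - 1\right) b\right) = -3 - \left(-3 + 6 b\right) = - 6 b$)
$\left(-150 + Y{\left(D{\left(-2 - -3 \right)},-18 \right)}\right) \left(-482\right) = \left(-150 - -108\right) \left(-482\right) = \left(-150 + 108\right) \left(-482\right) = \left(-42\right) \left(-482\right) = 20244$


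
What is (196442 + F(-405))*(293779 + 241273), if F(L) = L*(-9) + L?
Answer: 106840253464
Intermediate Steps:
F(L) = -8*L (F(L) = -9*L + L = -8*L)
(196442 + F(-405))*(293779 + 241273) = (196442 - 8*(-405))*(293779 + 241273) = (196442 + 3240)*535052 = 199682*535052 = 106840253464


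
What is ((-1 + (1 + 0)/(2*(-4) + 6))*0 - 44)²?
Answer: 1936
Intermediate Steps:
((-1 + (1 + 0)/(2*(-4) + 6))*0 - 44)² = ((-1 + 1/(-8 + 6))*0 - 44)² = ((-1 + 1/(-2))*0 - 44)² = ((-1 + 1*(-½))*0 - 44)² = ((-1 - ½)*0 - 44)² = (-3/2*0 - 44)² = (0 - 44)² = (-44)² = 1936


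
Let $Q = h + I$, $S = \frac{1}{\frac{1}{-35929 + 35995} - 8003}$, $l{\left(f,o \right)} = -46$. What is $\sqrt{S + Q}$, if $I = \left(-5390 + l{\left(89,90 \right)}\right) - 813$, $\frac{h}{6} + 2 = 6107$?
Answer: $\frac{3 \sqrt{941784229820803}}{528197} \approx 174.3$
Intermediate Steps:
$h = 36630$ ($h = -12 + 6 \cdot 6107 = -12 + 36642 = 36630$)
$I = -6249$ ($I = \left(-5390 - 46\right) - 813 = -5436 - 813 = -6249$)
$S = - \frac{66}{528197}$ ($S = \frac{1}{\frac{1}{66} - 8003} = \frac{1}{- \frac{528197}{66}} = - \frac{66}{528197} \approx -0.00012495$)
$Q = 30381$ ($Q = 36630 - 6249 = 30381$)
$\sqrt{S + Q} = \sqrt{- \frac{66}{528197} + 30381} = \sqrt{\frac{16047152991}{528197}} = \frac{3 \sqrt{941784229820803}}{528197}$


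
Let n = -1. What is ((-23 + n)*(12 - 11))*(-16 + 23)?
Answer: -168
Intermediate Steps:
((-23 + n)*(12 - 11))*(-16 + 23) = ((-23 - 1)*(12 - 11))*(-16 + 23) = -24*1*7 = -24*7 = -168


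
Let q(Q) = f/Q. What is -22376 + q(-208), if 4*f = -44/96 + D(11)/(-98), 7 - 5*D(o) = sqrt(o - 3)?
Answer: -15638138483/698880 - sqrt(2)/203840 ≈ -22376.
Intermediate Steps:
D(o) = 7/5 - sqrt(-3 + o)/5 (D(o) = 7/5 - sqrt(o - 3)/5 = 7/5 - sqrt(-3 + o)/5)
f = -397/3360 + sqrt(2)/980 (f = (-44/96 + (7/5 - sqrt(-3 + 11)/5)/(-98))/4 = (-44*1/96 + (7/5 - 2*sqrt(2)/5)*(-1/98))/4 = (-11/24 + (7/5 - 2*sqrt(2)/5)*(-1/98))/4 = (-11/24 + (-1/70 + sqrt(2)/245))/4 = (-397/840 + sqrt(2)/245)/4 = -397/3360 + sqrt(2)/980 ≈ -0.11671)
q(Q) = (-397/3360 + sqrt(2)/980)/Q
-22376 + q(-208) = -22376 + (1/23520)*(-2779 + 24*sqrt(2))/(-208) = -22376 + (1/23520)*(-1/208)*(-2779 + 24*sqrt(2)) = -22376 + (397/698880 - sqrt(2)/203840) = -15638138483/698880 - sqrt(2)/203840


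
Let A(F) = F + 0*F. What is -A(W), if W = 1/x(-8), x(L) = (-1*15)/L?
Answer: -8/15 ≈ -0.53333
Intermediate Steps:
x(L) = -15/L
W = 8/15 (W = 1/(-15/(-8)) = 1/(-15*(-⅛)) = 1/(15/8) = 8/15 ≈ 0.53333)
A(F) = F (A(F) = F + 0 = F)
-A(W) = -1*8/15 = -8/15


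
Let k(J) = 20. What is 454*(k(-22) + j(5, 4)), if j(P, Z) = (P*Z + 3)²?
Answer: 249246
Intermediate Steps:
j(P, Z) = (3 + P*Z)²
454*(k(-22) + j(5, 4)) = 454*(20 + (3 + 5*4)²) = 454*(20 + (3 + 20)²) = 454*(20 + 23²) = 454*(20 + 529) = 454*549 = 249246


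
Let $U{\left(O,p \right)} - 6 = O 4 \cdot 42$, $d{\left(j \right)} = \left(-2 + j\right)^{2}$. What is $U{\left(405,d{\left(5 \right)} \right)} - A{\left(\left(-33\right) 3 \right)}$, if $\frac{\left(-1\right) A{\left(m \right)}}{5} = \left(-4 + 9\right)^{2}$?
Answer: $68171$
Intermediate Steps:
$A{\left(m \right)} = -125$ ($A{\left(m \right)} = - 5 \left(-4 + 9\right)^{2} = - 5 \cdot 5^{2} = \left(-5\right) 25 = -125$)
$U{\left(O,p \right)} = 6 + 168 O$ ($U{\left(O,p \right)} = 6 + O 4 \cdot 42 = 6 + 4 O 42 = 6 + 168 O$)
$U{\left(405,d{\left(5 \right)} \right)} - A{\left(\left(-33\right) 3 \right)} = \left(6 + 168 \cdot 405\right) - -125 = \left(6 + 68040\right) + 125 = 68046 + 125 = 68171$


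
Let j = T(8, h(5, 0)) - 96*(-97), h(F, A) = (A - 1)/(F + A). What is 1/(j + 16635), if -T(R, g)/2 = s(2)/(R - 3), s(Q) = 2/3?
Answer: 15/389201 ≈ 3.8541e-5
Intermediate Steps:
s(Q) = ⅔ (s(Q) = 2*(⅓) = ⅔)
h(F, A) = (-1 + A)/(A + F)
T(R, g) = -4/(3*(-3 + R)) (T(R, g) = -4/(3*(R - 3)) = -4/(3*(-3 + R)))
j = 139676/15 (j = -4/(-9 + 3*8) - 96*(-97) = -4/(-9 + 24) + 9312 = -4/15 + 9312 = 139676/15 ≈ 9311.7)
1/(j + 16635) = 1/(139676/15 + 16635) = 1/(389201/15) = 15/389201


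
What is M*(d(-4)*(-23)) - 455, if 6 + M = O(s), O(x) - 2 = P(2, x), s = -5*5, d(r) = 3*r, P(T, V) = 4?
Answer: -455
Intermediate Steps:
s = -25
O(x) = 6 (O(x) = 2 + 4 = 6)
M = 0 (M = -6 + 6 = 0)
M*(d(-4)*(-23)) - 455 = 0*((3*(-4))*(-23)) - 455 = 0*(-12*(-23)) - 455 = 0*276 - 455 = 0 - 455 = -455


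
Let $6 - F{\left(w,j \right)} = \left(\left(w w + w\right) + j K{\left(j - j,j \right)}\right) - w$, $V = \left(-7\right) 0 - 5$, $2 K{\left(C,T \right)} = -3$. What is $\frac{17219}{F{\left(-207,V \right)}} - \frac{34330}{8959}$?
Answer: $- \frac{3250645372}{767795259} \approx -4.2337$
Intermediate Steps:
$K{\left(C,T \right)} = - \frac{3}{2}$ ($K{\left(C,T \right)} = \frac{1}{2} \left(-3\right) = - \frac{3}{2}$)
$V = -5$ ($V = 0 - 5 = -5$)
$F{\left(w,j \right)} = 6 - w^{2} + \frac{3 j}{2}$ ($F{\left(w,j \right)} = 6 - \left(\left(\left(w w + w\right) + j \left(- \frac{3}{2}\right)\right) - w\right) = 6 - \left(\left(\left(w^{2} + w\right) - \frac{3 j}{2}\right) - w\right) = 6 - \left(\left(\left(w + w^{2}\right) - \frac{3 j}{2}\right) - w\right) = 6 - \left(\left(w + w^{2} - \frac{3 j}{2}\right) - w\right) = 6 - \left(w^{2} - \frac{3 j}{2}\right) = 6 + \left(- w^{2} + \frac{3 j}{2}\right) = 6 - w^{2} + \frac{3 j}{2}$)
$\frac{17219}{F{\left(-207,V \right)}} - \frac{34330}{8959} = \frac{17219}{6 - \left(-207\right)^{2} + \frac{3}{2} \left(-5\right)} - \frac{34330}{8959} = \frac{17219}{6 - 42849 - \frac{15}{2}} - \frac{34330}{8959} = \frac{17219}{- \frac{85701}{2}} - \frac{34330}{8959} = 17219 \left(- \frac{2}{85701}\right) - \frac{34330}{8959} = - \frac{34438}{85701} - \frac{34330}{8959} = - \frac{3250645372}{767795259}$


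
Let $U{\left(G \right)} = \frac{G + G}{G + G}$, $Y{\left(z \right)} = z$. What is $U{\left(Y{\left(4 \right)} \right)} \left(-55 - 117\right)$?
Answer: $-172$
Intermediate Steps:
$U{\left(G \right)} = 1$ ($U{\left(G \right)} = \frac{2 G}{2 G} = 2 G \frac{1}{2 G} = 1$)
$U{\left(Y{\left(4 \right)} \right)} \left(-55 - 117\right) = 1 \left(-55 - 117\right) = 1 \left(-172\right) = -172$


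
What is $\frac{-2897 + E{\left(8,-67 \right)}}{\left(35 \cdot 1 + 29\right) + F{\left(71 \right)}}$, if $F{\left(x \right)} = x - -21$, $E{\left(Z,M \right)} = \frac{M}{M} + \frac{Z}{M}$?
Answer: $- \frac{16170}{871} \approx -18.565$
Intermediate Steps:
$E{\left(Z,M \right)} = 1 + \frac{Z}{M}$
$F{\left(x \right)} = 21 + x$ ($F{\left(x \right)} = x + 21 = 21 + x$)
$\frac{-2897 + E{\left(8,-67 \right)}}{\left(35 \cdot 1 + 29\right) + F{\left(71 \right)}} = \frac{-2897 + \frac{-67 + 8}{-67}}{\left(35 \cdot 1 + 29\right) + \left(21 + 71\right)} = \frac{-2897 - - \frac{59}{67}}{\left(35 + 29\right) + 92} = \frac{-2897 + \frac{59}{67}}{64 + 92} = - \frac{194040}{67 \cdot 156} = \left(- \frac{194040}{67}\right) \frac{1}{156} = - \frac{16170}{871}$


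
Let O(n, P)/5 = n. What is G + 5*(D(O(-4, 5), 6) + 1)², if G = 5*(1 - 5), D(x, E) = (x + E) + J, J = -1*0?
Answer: 825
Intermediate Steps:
O(n, P) = 5*n
J = 0
D(x, E) = E + x (D(x, E) = (x + E) + 0 = (E + x) + 0 = E + x)
G = -20 (G = 5*(-4) = -20)
G + 5*(D(O(-4, 5), 6) + 1)² = -20 + 5*((6 + 5*(-4)) + 1)² = -20 + 5*((6 - 20) + 1)² = -20 + 5*(-14 + 1)² = -20 + 5*(-13)² = -20 + 5*169 = -20 + 845 = 825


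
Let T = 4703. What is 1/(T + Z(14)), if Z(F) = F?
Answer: 1/4717 ≈ 0.00021200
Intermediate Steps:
1/(T + Z(14)) = 1/(4703 + 14) = 1/4717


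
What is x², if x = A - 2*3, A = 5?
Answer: 1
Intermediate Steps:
x = -1 (x = 5 - 2*3 = 5 - 6 = -1)
x² = (-1)² = 1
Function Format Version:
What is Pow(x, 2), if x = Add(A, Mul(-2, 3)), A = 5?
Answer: 1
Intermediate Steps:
x = -1 (x = Add(5, Mul(-2, 3)) = Add(5, -6) = -1)
Pow(x, 2) = Pow(-1, 2) = 1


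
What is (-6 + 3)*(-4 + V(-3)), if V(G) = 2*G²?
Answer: -42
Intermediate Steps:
(-6 + 3)*(-4 + V(-3)) = (-6 + 3)*(-4 + 2*(-3)²) = -3*(-4 + 2*9) = -3*(-4 + 18) = -3*14 = -42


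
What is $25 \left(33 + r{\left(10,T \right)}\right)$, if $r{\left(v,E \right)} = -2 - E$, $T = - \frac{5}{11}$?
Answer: $\frac{8650}{11} \approx 786.36$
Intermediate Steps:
$T = - \frac{5}{11}$ ($T = \left(-5\right) \frac{1}{11} = - \frac{5}{11} \approx -0.45455$)
$25 \left(33 + r{\left(10,T \right)}\right) = 25 \left(33 - \frac{17}{11}\right) = 25 \cdot \frac{346}{11} = \frac{8650}{11}$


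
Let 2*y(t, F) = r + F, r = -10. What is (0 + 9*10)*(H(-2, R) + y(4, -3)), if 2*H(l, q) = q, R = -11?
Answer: -1080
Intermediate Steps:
H(l, q) = q/2
y(t, F) = -5 + F/2 (y(t, F) = (-10 + F)/2 = -5 + F/2)
(0 + 9*10)*(H(-2, R) + y(4, -3)) = (0 + 9*10)*((½)*(-11) + (-5 + (½)*(-3))) = (0 + 90)*(-11/2 + (-5 - 3/2)) = 90*(-11/2 - 13/2) = 90*(-12) = -1080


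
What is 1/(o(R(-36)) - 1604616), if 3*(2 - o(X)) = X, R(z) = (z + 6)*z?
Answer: -1/1604974 ≈ -6.2306e-7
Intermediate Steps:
R(z) = z*(6 + z) (R(z) = (6 + z)*z = z*(6 + z))
o(X) = 2 - X/3
1/(o(R(-36)) - 1604616) = 1/((2 - (-12)*(6 - 36)) - 1604616) = 1/((2 - (-12)*(-30)) - 1604616) = 1/((2 - ⅓*1080) - 1604616) = 1/((2 - 360) - 1604616) = 1/(-358 - 1604616) = 1/(-1604974) = -1/1604974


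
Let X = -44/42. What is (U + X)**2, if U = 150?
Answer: 9784384/441 ≈ 22187.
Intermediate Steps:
X = -22/21 (X = -44*1/42 = -22/21 ≈ -1.0476)
(U + X)**2 = (150 - 22/21)**2 = (3128/21)**2 = 9784384/441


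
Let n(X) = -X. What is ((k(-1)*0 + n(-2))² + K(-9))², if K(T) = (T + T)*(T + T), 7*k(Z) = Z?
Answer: 107584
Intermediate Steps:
k(Z) = Z/7
K(T) = 4*T² (K(T) = (2*T)*(2*T) = 4*T²)
((k(-1)*0 + n(-2))² + K(-9))² = ((((⅐)*(-1))*0 - 1*(-2))² + 4*(-9)²)² = ((-⅐*0 + 2)² + 4*81)² = ((0 + 2)² + 324)² = (2² + 324)² = (4 + 324)² = 328² = 107584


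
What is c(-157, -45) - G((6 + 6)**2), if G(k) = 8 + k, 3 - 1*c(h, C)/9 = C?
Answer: 280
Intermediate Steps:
c(h, C) = 27 - 9*C
c(-157, -45) - G((6 + 6)**2) = (27 - 9*(-45)) - (8 + (6 + 6)**2) = (27 + 405) - (8 + 12**2) = 432 - (8 + 144) = 432 - 1*152 = 432 - 152 = 280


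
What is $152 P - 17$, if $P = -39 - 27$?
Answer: $-10049$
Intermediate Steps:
$P = -66$
$152 P - 17 = 152 \left(-66\right) - 17 = -10032 - 17 = -10049$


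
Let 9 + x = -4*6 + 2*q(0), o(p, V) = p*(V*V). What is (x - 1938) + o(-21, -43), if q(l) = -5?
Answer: -40810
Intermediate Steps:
o(p, V) = p*V²
x = -43 (x = -9 + (-4*6 + 2*(-5)) = -9 + (-24 - 10) = -9 - 34 = -43)
(x - 1938) + o(-21, -43) = (-43 - 1938) - 21*(-43)² = -1981 - 21*1849 = -1981 - 38829 = -40810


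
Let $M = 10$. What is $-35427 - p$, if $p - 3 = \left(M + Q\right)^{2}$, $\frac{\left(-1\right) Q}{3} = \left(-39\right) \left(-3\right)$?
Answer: $-151711$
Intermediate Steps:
$Q = -351$ ($Q = - 3 \left(\left(-39\right) \left(-3\right)\right) = \left(-3\right) 117 = -351$)
$p = 116284$ ($p = 3 + \left(10 - 351\right)^{2} = 3 + \left(-341\right)^{2} = 3 + 116281 = 116284$)
$-35427 - p = -35427 - 116284 = -151711$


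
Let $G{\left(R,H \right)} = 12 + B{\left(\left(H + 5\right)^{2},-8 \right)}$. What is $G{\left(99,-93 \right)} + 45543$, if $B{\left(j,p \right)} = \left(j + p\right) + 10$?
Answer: $53301$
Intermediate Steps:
$B{\left(j,p \right)} = 10 + j + p$
$G{\left(R,H \right)} = 14 + \left(5 + H\right)^{2}$ ($G{\left(R,H \right)} = 12 + \left(10 + \left(H + 5\right)^{2} - 8\right) = 12 + \left(10 + \left(5 + H\right)^{2} - 8\right) = 12 + \left(2 + \left(5 + H\right)^{2}\right) = 14 + \left(5 + H\right)^{2}$)
$G{\left(99,-93 \right)} + 45543 = \left(14 + \left(5 - 93\right)^{2}\right) + 45543 = \left(14 + \left(-88\right)^{2}\right) + 45543 = \left(14 + 7744\right) + 45543 = 7758 + 45543 = 53301$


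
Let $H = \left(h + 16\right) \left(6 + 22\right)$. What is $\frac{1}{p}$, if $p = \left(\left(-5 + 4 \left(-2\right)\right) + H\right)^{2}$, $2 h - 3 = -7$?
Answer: $\frac{1}{143641} \approx 6.9618 \cdot 10^{-6}$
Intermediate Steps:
$h = -2$ ($h = \frac{3}{2} + \frac{1}{2} \left(-7\right) = \frac{3}{2} - \frac{7}{2} = -2$)
$H = 392$ ($H = \left(-2 + 16\right) \left(6 + 22\right) = 14 \cdot 28 = 392$)
$p = 143641$ ($p = \left(\left(-5 + 4 \left(-2\right)\right) + 392\right)^{2} = \left(\left(-5 - 8\right) + 392\right)^{2} = \left(-13 + 392\right)^{2} = 379^{2} = 143641$)
$\frac{1}{p} = \frac{1}{143641}$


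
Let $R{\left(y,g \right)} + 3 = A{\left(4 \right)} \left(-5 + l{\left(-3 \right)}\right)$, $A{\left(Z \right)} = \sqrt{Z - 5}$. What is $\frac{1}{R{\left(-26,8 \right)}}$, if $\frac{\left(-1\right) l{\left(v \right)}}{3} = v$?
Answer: $- \frac{3}{25} - \frac{4 i}{25} \approx -0.12 - 0.16 i$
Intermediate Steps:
$A{\left(Z \right)} = \sqrt{-5 + Z}$
$l{\left(v \right)} = - 3 v$
$R{\left(y,g \right)} = -3 + 4 i$ ($R{\left(y,g \right)} = -3 + \sqrt{-5 + 4} \left(-5 - -9\right) = -3 + \sqrt{-1} \left(-5 + 9\right) = -3 + i 4 = -3 + 4 i$)
$\frac{1}{R{\left(-26,8 \right)}} = \frac{1}{-3 + 4 i} = \frac{-3 - 4 i}{25}$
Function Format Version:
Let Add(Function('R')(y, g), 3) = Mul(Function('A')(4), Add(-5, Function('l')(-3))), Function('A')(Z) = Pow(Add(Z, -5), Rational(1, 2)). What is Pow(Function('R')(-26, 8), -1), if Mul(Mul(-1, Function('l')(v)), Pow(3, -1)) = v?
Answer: Add(Rational(-3, 25), Mul(Rational(-4, 25), I)) ≈ Add(-0.12000, Mul(-0.16000, I))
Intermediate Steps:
Function('A')(Z) = Pow(Add(-5, Z), Rational(1, 2))
Function('l')(v) = Mul(-3, v)
Function('R')(y, g) = Add(-3, Mul(4, I)) (Function('R')(y, g) = Add(-3, Mul(Pow(Add(-5, 4), Rational(1, 2)), Add(-5, Mul(-3, -3)))) = Add(-3, Mul(Pow(-1, Rational(1, 2)), Add(-5, 9))) = Add(-3, Mul(I, 4)) = Add(-3, Mul(4, I)))
Pow(Function('R')(-26, 8), -1) = Pow(Add(-3, Mul(4, I)), -1) = Mul(Rational(1, 25), Add(-3, Mul(-4, I)))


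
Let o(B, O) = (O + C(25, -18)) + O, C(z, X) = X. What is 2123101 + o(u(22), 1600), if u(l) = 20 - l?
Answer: 2126283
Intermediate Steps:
o(B, O) = -18 + 2*O (o(B, O) = (O - 18) + O = (-18 + O) + O = -18 + 2*O)
2123101 + o(u(22), 1600) = 2123101 + (-18 + 2*1600) = 2123101 + (-18 + 3200) = 2123101 + 3182 = 2126283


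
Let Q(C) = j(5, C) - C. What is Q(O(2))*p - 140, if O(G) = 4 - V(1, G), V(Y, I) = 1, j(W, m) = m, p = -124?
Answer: -140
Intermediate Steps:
O(G) = 3 (O(G) = 4 - 1*1 = 4 - 1 = 3)
Q(C) = 0 (Q(C) = C - C = 0)
Q(O(2))*p - 140 = 0*(-124) - 140 = 0 - 140 = -140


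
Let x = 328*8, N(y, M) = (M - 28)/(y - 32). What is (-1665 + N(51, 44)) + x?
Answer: 18237/19 ≈ 959.84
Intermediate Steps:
N(y, M) = (-28 + M)/(-32 + y)
x = 2624
(-1665 + N(51, 44)) + x = (-1665 + (-28 + 44)/(-32 + 51)) + 2624 = (-1665 + 16/19) + 2624 = -31619/19 + 2624 = 18237/19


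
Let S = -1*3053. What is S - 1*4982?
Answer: -8035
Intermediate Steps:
S = -3053
S - 1*4982 = -3053 - 1*4982 = -3053 - 4982 = -8035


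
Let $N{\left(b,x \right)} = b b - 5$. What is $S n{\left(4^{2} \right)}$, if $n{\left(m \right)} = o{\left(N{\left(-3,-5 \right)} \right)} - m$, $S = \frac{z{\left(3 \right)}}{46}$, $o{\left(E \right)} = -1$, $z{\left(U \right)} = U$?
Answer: $- \frac{51}{46} \approx -1.1087$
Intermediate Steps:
$N{\left(b,x \right)} = -5 + b^{2}$ ($N{\left(b,x \right)} = b^{2} - 5 = -5 + b^{2}$)
$S = \frac{3}{46} \approx 0.065217$
$n{\left(m \right)} = -1 - m$
$S n{\left(4^{2} \right)} = \frac{3 \left(-1 - 4^{2}\right)}{46} = \frac{3 \left(-1 - 16\right)}{46} = \frac{3}{46} \left(-17\right) = - \frac{51}{46}$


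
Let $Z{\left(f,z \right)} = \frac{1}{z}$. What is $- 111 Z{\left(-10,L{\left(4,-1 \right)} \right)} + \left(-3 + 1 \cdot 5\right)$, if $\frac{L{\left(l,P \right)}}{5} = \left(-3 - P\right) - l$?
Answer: $\frac{57}{10} \approx 5.7$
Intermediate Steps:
$L{\left(l,P \right)} = -15 - 5 P - 5 l$ ($L{\left(l,P \right)} = 5 \left(\left(-3 - P\right) - l\right) = 5 \left(-3 - P - l\right) = -15 - 5 P - 5 l$)
$- 111 Z{\left(-10,L{\left(4,-1 \right)} \right)} + \left(-3 + 1 \cdot 5\right) = - \frac{111}{-15 - -5 - 20} + \left(-3 + 1 \cdot 5\right) = - \frac{111}{-15 + 5 - 20} + \left(-3 + 5\right) = - \frac{111}{-30} + 2 = \left(-111\right) \left(- \frac{1}{30}\right) + 2 = \frac{37}{10} + 2 = \frac{57}{10}$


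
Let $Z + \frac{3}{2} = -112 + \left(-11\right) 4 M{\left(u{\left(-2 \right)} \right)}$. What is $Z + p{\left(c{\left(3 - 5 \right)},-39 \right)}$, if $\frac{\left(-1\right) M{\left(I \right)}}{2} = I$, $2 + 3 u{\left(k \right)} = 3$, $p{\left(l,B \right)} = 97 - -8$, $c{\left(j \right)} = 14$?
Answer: $\frac{125}{6} \approx 20.833$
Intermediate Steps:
$p{\left(l,B \right)} = 105$ ($p{\left(l,B \right)} = 97 + 8 = 105$)
$u{\left(k \right)} = \frac{1}{3}$ ($u{\left(k \right)} = - \frac{2}{3} + \frac{1}{3} \cdot 3 = - \frac{2}{3} + 1 = \frac{1}{3}$)
$M{\left(I \right)} = - 2 I$
$Z = - \frac{505}{6}$ ($Z = - \frac{3}{2} - \left(112 - \left(-11\right) 4 \left(\left(-2\right) \frac{1}{3}\right)\right) = - \frac{3}{2} - \frac{248}{3} = - \frac{505}{6} \approx -84.167$)
$Z + p{\left(c{\left(3 - 5 \right)},-39 \right)} = - \frac{505}{6} + 105 = \frac{125}{6}$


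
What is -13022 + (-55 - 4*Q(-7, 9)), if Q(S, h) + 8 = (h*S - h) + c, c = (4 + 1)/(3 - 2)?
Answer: -12777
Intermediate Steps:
c = 5 (c = 5/1 = 5*1 = 5)
Q(S, h) = -3 - h + S*h (Q(S, h) = -8 + ((h*S - h) + 5) = -8 + ((S*h - h) + 5) = -8 + ((-h + S*h) + 5) = -8 + (5 - h + S*h) = -3 - h + S*h)
-13022 + (-55 - 4*Q(-7, 9)) = -13022 + (-55 - 4*(-3 - 1*9 - 7*9)) = -13022 + (-55 - 4*(-3 - 9 - 63)) = -13022 + (-55 - 4*(-75)) = -13022 + (-55 + 300) = -13022 + 245 = -12777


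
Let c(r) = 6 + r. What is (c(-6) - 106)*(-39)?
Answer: 4134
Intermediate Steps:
(c(-6) - 106)*(-39) = ((6 - 6) - 106)*(-39) = (0 - 106)*(-39) = -106*(-39) = 4134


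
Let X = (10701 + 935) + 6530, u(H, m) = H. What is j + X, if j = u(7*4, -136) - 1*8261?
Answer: 9933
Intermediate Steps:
X = 18166 (X = 11636 + 6530 = 18166)
j = -8233 (j = 7*4 - 1*8261 = 28 - 8261 = -8233)
j + X = -8233 + 18166 = 9933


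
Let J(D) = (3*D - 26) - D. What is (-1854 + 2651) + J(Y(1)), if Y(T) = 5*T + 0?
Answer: 781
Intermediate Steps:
Y(T) = 5*T
J(D) = -26 + 2*D (J(D) = (-26 + 3*D) - D = -26 + 2*D)
(-1854 + 2651) + J(Y(1)) = (-1854 + 2651) + (-26 + 2*(5*1)) = 797 + (-26 + 2*5) = 797 + (-26 + 10) = 797 - 16 = 781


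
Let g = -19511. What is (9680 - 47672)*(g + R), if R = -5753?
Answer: 959829888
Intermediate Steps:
(9680 - 47672)*(g + R) = (9680 - 47672)*(-19511 - 5753) = -37992*(-25264) = 959829888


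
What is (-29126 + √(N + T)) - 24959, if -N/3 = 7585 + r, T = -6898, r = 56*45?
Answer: -54085 + I*√37213 ≈ -54085.0 + 192.91*I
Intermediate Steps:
r = 2520
N = -30315 (N = -3*(7585 + 2520) = -3*10105 = -30315)
(-29126 + √(N + T)) - 24959 = (-29126 + √(-30315 - 6898)) - 24959 = (-29126 + √(-37213)) - 24959 = (-29126 + I*√37213) - 24959 = -54085 + I*√37213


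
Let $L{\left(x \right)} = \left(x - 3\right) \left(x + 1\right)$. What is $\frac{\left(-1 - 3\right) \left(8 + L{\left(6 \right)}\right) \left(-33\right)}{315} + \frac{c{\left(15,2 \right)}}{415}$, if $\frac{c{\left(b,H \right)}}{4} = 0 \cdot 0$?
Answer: $\frac{1276}{105} \approx 12.152$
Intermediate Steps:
$L{\left(x \right)} = \left(1 + x\right) \left(-3 + x\right)$ ($L{\left(x \right)} = \left(-3 + x\right) \left(1 + x\right) = \left(1 + x\right) \left(-3 + x\right)$)
$c{\left(b,H \right)} = 0$ ($c{\left(b,H \right)} = 4 \cdot 0 \cdot 0 = 4 \cdot 0 = 0$)
$\frac{\left(-1 - 3\right) \left(8 + L{\left(6 \right)}\right) \left(-33\right)}{315} + \frac{c{\left(15,2 \right)}}{415} = \frac{\left(-1 - 3\right) \left(8 - \left(15 - 36\right)\right) \left(-33\right)}{315} + \frac{0}{415} = - 4 \left(8 - -21\right) \left(-33\right) \frac{1}{315} + 0 \cdot \frac{1}{415} = - 4 \left(8 + 21\right) \left(-33\right) \frac{1}{315} + 0 = \left(-4\right) 29 \left(-33\right) \frac{1}{315} + 0 = \left(-116\right) \left(-33\right) \frac{1}{315} + 0 = 3828 \cdot \frac{1}{315} + 0 = \frac{1276}{105} + 0 = \frac{1276}{105}$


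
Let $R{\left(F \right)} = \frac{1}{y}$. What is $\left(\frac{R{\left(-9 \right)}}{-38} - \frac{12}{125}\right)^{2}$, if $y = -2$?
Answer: $\frac{619369}{90250000} \approx 0.0068628$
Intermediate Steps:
$R{\left(F \right)} = - \frac{1}{2}$ ($R{\left(F \right)} = \frac{1}{-2} = - \frac{1}{2}$)
$\left(\frac{R{\left(-9 \right)}}{-38} - \frac{12}{125}\right)^{2} = \left(- \frac{1}{2 \left(-38\right)} - \frac{12}{125}\right)^{2} = \left(\left(- \frac{1}{2}\right) \left(- \frac{1}{38}\right) - \frac{12}{125}\right)^{2} = \left(\frac{1}{76} - \frac{12}{125}\right)^{2} = \left(- \frac{787}{9500}\right)^{2} = \frac{619369}{90250000}$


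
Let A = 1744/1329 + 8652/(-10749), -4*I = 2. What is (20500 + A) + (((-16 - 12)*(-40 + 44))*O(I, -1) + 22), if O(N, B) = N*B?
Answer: 97457557978/4761807 ≈ 20467.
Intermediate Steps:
I = -½ (I = -¼*2 = -½ ≈ -0.50000)
O(N, B) = B*N
A = 2415916/4761807 (A = 1744*(1/1329) + 8652*(-1/10749) = 1744/1329 - 2884/3583 = 2415916/4761807 ≈ 0.50735)
(20500 + A) + (((-16 - 12)*(-40 + 44))*O(I, -1) + 22) = (20500 + 2415916/4761807) + (((-16 - 12)*(-40 + 44))*(-1*(-½)) + 22) = 97619459416/4761807 + (-28*4*(½) + 22) = 97619459416/4761807 + (-112*½ + 22) = 97619459416/4761807 + (-56 + 22) = 97619459416/4761807 - 34 = 97457557978/4761807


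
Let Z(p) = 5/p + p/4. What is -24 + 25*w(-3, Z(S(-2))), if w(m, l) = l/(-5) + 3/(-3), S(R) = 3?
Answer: -733/12 ≈ -61.083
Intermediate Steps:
Z(p) = 5/p + p/4 (Z(p) = 5/p + p*(1/4) = 5/p + p/4)
w(m, l) = -1 - l/5 (w(m, l) = l*(-1/5) + 3*(-1/3) = -l/5 - 1 = -1 - l/5)
-24 + 25*w(-3, Z(S(-2))) = -24 + 25*(-1 - (5/3 + (1/4)*3)/5) = -24 + 25*(-1 - (5*(1/3) + 3/4)/5) = -24 + 25*(-1 - (5/3 + 3/4)/5) = -24 + 25*(-1 - 1/5*29/12) = -24 + 25*(-1 - 29/60) = -24 + 25*(-89/60) = -24 - 445/12 = -733/12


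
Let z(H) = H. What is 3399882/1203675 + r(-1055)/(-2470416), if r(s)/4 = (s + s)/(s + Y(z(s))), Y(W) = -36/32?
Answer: 1478418917357906/523411673810025 ≈ 2.8246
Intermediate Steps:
Y(W) = -9/8 (Y(W) = -36*1/32 = -9/8)
r(s) = 8*s/(-9/8 + s) (r(s) = 4*((s + s)/(s - 9/8)) = 4*((2*s)/(-9/8 + s)) = 4*(2*s/(-9/8 + s)) = 8*s/(-9/8 + s))
3399882/1203675 + r(-1055)/(-2470416) = 3399882/1203675 + (64*(-1055)/(-9 + 8*(-1055)))/(-2470416) = 3399882*(1/1203675) + (64*(-1055)/(-9 - 8440))*(-1/2470416) = 1133294/401225 + (64*(-1055)/(-8449))*(-1/2470416) = 1133294/401225 + (64*(-1055)*(-1/8449))*(-1/2470416) = 1133294/401225 + (67520/8449)*(-1/2470416) = 1133294/401225 - 4220/1304534049 = 1478418917357906/523411673810025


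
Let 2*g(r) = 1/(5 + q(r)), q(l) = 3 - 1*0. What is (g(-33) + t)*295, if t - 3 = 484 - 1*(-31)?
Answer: 2445255/16 ≈ 1.5283e+5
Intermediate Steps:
q(l) = 3 (q(l) = 3 + 0 = 3)
t = 518 (t = 3 + (484 - 1*(-31)) = 3 + (484 + 31) = 3 + 515 = 518)
g(r) = 1/16 (g(r) = 1/(2*(5 + 3)) = (½)/8 = (½)*(⅛) = 1/16)
(g(-33) + t)*295 = (1/16 + 518)*295 = (8289/16)*295 = 2445255/16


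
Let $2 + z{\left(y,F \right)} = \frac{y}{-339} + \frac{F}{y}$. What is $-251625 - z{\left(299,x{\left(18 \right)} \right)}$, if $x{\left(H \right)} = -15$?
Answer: $- \frac{25504664417}{101361} \approx -2.5162 \cdot 10^{5}$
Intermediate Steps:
$z{\left(y,F \right)} = -2 - \frac{y}{339} + \frac{F}{y}$ ($z{\left(y,F \right)} = -2 + \left(\frac{y}{-339} + \frac{F}{y}\right) = -2 + \left(y \left(- \frac{1}{339}\right) + \frac{F}{y}\right) = -2 + \left(- \frac{y}{339} + \frac{F}{y}\right) = -2 - \frac{y}{339} + \frac{F}{y}$)
$-251625 - z{\left(299,x{\left(18 \right)} \right)} = -251625 - \left(-2 - \frac{299}{339} - \frac{15}{299}\right) = -251625 - - \frac{297208}{101361} = -251625 + \frac{297208}{101361} = - \frac{25504664417}{101361}$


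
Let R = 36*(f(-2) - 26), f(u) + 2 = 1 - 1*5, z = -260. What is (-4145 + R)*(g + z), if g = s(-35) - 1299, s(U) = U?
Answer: 8443418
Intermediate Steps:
f(u) = -6 (f(u) = -2 + (1 - 1*5) = -2 + (1 - 5) = -2 - 4 = -6)
R = -1152 (R = 36*(-6 - 26) = 36*(-32) = -1152)
g = -1334 (g = -35 - 1299 = -1334)
(-4145 + R)*(g + z) = (-4145 - 1152)*(-1334 - 260) = -5297*(-1594) = 8443418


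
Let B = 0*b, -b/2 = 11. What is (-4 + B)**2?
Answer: 16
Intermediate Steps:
b = -22 (b = -2*11 = -22)
B = 0 (B = 0*(-22) = 0)
(-4 + B)**2 = (-4 + 0)**2 = (-4)**2 = 16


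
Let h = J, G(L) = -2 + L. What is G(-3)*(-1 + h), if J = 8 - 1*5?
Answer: -10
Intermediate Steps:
J = 3 (J = 8 - 5 = 3)
h = 3
G(-3)*(-1 + h) = (-2 - 3)*(-1 + 3) = -5*2 = -10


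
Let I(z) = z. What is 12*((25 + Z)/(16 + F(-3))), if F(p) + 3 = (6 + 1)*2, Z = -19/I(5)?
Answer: 424/45 ≈ 9.4222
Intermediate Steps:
Z = -19/5 ≈ -3.8000
F(p) = 11 (F(p) = -3 + (6 + 1)*2 = -3 + 7*2 = -3 + 14 = 11)
12*((25 + Z)/(16 + F(-3))) = 12*((25 - 19/5)/(16 + 11)) = 12*((106/5)/27) = 12*((106/5)*(1/27)) = 12*(106/135) = 424/45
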